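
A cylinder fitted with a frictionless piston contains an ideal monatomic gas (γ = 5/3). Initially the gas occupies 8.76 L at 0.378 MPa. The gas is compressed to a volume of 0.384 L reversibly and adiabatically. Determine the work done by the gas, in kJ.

P₂ = P₁(V₁/V₂)^γ = 0.378×(8.76/0.384)^(5/3) = 69.36 MPa.
For a reversible adiabat, W_by_gas = (P₁V₁ − P₂V₂)/(γ−1).
W_by = (378000×0.00876 − 6.936×10^7×0.000384) / (2/3) = -34980 J.

W ≈ -35.0 kJ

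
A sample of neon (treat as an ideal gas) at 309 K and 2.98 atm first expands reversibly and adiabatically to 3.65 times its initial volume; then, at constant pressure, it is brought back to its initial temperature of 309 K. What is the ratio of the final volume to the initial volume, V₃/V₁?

V₃/V₁ ≈ 8.65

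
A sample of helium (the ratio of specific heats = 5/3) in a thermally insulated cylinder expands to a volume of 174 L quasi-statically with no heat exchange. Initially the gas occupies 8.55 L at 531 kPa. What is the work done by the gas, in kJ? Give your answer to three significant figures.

P₂ = P₁(V₁/V₂)^γ = 531×(8.55/174)^(5/3) = 3.5 kPa.
For a reversible adiabat, W_by_gas = (P₁V₁ − P₂V₂)/(γ−1).
W_by = (531000×0.00855 − 3500×0.174) / (2/3) = 5896 J.

W ≈ 5.90 kJ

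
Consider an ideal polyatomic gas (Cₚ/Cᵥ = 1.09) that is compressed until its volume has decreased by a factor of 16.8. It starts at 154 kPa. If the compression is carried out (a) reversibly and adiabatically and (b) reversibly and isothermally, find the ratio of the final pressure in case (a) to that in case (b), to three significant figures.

P_adiabatic / P_isothermal ≈ 1.29

Isothermal: P_b = P₁(V₁/V₂) = 154×16.8.
Adiabatic: P_a = P₁(V₁/V₂)^γ = 154×16.8^(1.09).
P_a/P_b = (V₁/V₂)^(γ−1) = 16.8^(0.09) = 1.289.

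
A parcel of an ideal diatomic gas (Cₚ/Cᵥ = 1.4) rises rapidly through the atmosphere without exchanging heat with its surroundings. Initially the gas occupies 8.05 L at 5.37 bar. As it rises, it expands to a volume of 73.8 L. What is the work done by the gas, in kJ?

W ≈ 6.35 kJ

P₂ = P₁(V₁/V₂)^γ = 5.37×(8.05/73.8)^(1.4) = 0.2414 bar.
For a reversible adiabat, W_by_gas = (P₁V₁ − P₂V₂)/(γ−1).
W_by = (537000×0.00805 − 24140×0.0738) / (0.4) = 6353 J.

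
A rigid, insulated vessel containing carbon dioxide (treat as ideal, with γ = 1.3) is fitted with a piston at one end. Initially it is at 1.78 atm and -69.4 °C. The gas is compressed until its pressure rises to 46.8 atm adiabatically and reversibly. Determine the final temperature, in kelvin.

T₂ ≈ 433 K

Adiabatic: T₂/T₁ = (P₂/P₁)^((γ−1)/γ).
T₁ = -69.4 °C = 203.7 K.
T₂ = 203.7 × (46.8/1.78)^(0.231) = 433.3 K.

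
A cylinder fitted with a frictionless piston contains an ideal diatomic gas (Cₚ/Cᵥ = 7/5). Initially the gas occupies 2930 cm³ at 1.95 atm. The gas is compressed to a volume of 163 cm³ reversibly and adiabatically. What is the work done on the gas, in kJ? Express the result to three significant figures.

W ≈ 3.15 kJ

P₂ = P₁(V₁/V₂)^γ = 1.95×(2930/163)^(7/5) = 111.3 atm.
For a reversible adiabat, W_by_gas = (P₁V₁ − P₂V₂)/(γ−1).
W_by = (197600×0.00293 − 1.128×10^7×0.000163) / (2/5) = -3149 J.
W_on_gas = −W_by = 3149 J.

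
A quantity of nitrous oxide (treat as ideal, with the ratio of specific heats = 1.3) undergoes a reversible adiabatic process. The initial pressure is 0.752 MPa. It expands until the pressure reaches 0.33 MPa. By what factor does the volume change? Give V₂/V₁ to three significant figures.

From PV^γ = const, V₂/V₁ = (P₁/P₂)^(1/γ).
V₂/V₁ = (0.752/0.33)^(0.769) = 1.884.

V₂/V₁ ≈ 1.88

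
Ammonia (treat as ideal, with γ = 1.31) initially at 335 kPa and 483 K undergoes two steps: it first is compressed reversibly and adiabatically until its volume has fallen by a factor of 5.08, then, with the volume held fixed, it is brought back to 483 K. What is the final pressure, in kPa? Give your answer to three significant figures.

P₃ ≈ 1700 kPa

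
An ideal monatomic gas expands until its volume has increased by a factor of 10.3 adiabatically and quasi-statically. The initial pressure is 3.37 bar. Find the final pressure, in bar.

P₂ ≈ 0.0691 bar

Since PV^γ is constant along a reversible adiabat, P₂ = P₁ (V₁/V₂)^γ.
For a monatomic ideal gas γ = 5/3.
P₂ = 3.37 × (1/10.3)^(5/3) = 0.06911 bar.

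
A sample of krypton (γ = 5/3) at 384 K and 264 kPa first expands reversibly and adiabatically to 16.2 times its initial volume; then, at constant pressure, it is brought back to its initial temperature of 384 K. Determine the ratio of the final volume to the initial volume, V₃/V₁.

Adiabatic step: V₂/V₁ = 16.2; T₂ = T₁·(1/16.2)^(2/3) = 59.98 K.
Isobaric step: V₃/V₂ = T₃/T₂ = 384/59.98.
V₃/V₁ = (V₂/V₁)(V₃/V₂) = 16.2 × (384/59.98) = 103.7.

V₃/V₁ ≈ 104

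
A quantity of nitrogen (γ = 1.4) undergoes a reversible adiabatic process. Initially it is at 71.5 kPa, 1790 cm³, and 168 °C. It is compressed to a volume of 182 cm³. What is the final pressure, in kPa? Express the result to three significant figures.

P₂ ≈ 1750 kPa

Since PV^γ is constant along a reversible adiabat, P₂ = P₁ (V₁/V₂)^γ.
P₂ = 71.5 × (1790/182)^(1.4) = 1755 kPa.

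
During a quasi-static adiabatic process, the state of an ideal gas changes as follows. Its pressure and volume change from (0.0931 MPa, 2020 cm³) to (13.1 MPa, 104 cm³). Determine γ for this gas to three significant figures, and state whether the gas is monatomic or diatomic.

γ ≈ 1.67; monatomic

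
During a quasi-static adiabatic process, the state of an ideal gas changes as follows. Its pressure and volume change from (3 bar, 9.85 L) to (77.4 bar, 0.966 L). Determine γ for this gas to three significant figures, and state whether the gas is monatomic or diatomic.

PV^γ = const ⇒ γ = ln(P₂/P₁) / ln(V₁/V₂).
γ = ln(77.4/3) / ln(9.85/0.966) = 1.4.
γ ≈ 1.40 is close to 7/5, so the gas is diatomic.

γ ≈ 1.40; diatomic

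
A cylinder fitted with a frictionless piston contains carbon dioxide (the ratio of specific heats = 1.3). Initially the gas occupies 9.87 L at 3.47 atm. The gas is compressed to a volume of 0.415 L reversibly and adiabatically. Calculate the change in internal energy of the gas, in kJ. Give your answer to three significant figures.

P₂ = P₁(V₁/V₂)^γ = 3.47×(9.87/0.415)^(1.3) = 213.5 atm.
For a reversible adiabat, W_by_gas = (P₁V₁ − P₂V₂)/(γ−1).
W_by = (351600×0.00987 − 2.164×10^7×0.000415) / (0.3) = -18360 J.
Q = 0 ⇒ ΔU = −W_by = 18360 J.

ΔU ≈ 18.4 kJ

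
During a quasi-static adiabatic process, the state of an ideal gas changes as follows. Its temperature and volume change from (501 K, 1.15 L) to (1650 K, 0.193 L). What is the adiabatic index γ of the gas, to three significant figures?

TV^(γ−1) = const ⇒ γ − 1 = ln(T₂/T₁) / ln(V₁/V₂).
γ = 1 + ln(1650/501) / ln(1.15/0.193) = 1.668.

γ ≈ 1.67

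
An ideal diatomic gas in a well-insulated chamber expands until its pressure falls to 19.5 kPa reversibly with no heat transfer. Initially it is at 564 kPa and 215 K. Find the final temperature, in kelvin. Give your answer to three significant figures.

T₂ ≈ 82.2 K

Adiabatic: T₂/T₁ = (P₂/P₁)^((γ−1)/γ).
For a diatomic ideal gas γ = 7/5, so (γ−1)/γ = 2/7.
T₂ = 215 × (19.5/564)^(2/7) = 82.21 K.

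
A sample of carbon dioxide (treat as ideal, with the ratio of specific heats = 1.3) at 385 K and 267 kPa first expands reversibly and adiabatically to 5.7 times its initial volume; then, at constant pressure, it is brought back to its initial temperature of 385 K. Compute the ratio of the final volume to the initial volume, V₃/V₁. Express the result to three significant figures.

V₃/V₁ ≈ 9.61

Adiabatic step: V₂/V₁ = 5.7; T₂ = T₁·(1/5.7)^(0.3) = 228.4 K.
Isobaric step: V₃/V₂ = T₃/T₂ = 385/228.4.
V₃/V₁ = (V₂/V₁)(V₃/V₂) = 5.7 × (385/228.4) = 9.608.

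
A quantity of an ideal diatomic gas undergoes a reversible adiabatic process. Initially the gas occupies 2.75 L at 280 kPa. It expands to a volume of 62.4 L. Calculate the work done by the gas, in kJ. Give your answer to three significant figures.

W ≈ 1.37 kJ

γ = 7/5 for a diatomic ideal gas.
P₂ = P₁(V₁/V₂)^γ = 280×(2.75/62.4)^(7/5) = 3.54 kPa.
For a reversible adiabat, W_by_gas = (P₁V₁ − P₂V₂)/(γ−1).
W_by = (280000×0.00275 − 3540×0.0624) / (2/5) = 1373 J.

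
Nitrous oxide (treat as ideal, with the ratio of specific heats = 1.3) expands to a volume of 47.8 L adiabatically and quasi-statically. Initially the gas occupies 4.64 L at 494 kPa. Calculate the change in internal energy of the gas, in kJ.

P₂ = P₁(V₁/V₂)^γ = 494×(4.64/47.8)^(1.3) = 23.82 kPa.
For a reversible adiabat, W_by_gas = (P₁V₁ − P₂V₂)/(γ−1).
W_by = (494000×0.00464 − 23820×0.0478) / (0.3) = 3845 J.
Q = 0 ⇒ ΔU = −W_by = -3845 J.

ΔU ≈ -3.85 kJ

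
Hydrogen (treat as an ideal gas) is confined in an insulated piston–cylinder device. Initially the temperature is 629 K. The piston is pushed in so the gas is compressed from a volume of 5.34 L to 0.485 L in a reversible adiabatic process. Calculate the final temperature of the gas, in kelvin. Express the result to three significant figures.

T₂ ≈ 1640 K

For a reversible adiabat TV^(γ−1) is constant, so T₂ = T₁ (V₁/V₂)^(γ−1).
For a diatomic ideal gas γ = 7/5, so γ−1 = 2/5.
T₂ = 629 × (5.34/0.485)^(2/5) = 1642 K.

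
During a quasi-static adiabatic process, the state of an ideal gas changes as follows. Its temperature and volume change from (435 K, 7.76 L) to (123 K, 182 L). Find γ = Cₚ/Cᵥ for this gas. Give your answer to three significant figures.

γ ≈ 1.40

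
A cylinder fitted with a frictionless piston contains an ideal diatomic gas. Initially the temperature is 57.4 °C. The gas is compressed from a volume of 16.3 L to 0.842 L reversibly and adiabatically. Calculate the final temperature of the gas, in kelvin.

T₂ ≈ 1080 K

For a reversible adiabat TV^(γ−1) is constant, so T₂ = T₁ (V₁/V₂)^(γ−1).
For a diatomic ideal gas γ = 7/5, so γ−1 = 2/5.
T₁ = 57.4 °C = 330.5 K.
T₂ = 330.5 × (16.3/0.842)^(2/5) = 1081 K.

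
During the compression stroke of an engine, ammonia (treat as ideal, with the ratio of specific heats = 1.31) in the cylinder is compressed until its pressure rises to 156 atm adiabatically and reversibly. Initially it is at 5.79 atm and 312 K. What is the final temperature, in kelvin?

T₂ ≈ 680 K

Along an adiabat T P^((1−γ)/γ) is constant, so T₂ = T₁ (P₂/P₁)^((γ−1)/γ).
T₂ = 312 × (156/5.79)^(0.237) = 680.2 K.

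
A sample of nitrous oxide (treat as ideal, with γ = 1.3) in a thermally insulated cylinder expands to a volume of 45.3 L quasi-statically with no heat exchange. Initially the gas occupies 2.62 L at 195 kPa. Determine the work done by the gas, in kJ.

W ≈ 0.979 kJ

P₂ = P₁(V₁/V₂)^γ = 195×(2.62/45.3)^(1.3) = 4.796 kPa.
For a reversible adiabat, W_by_gas = (P₁V₁ − P₂V₂)/(γ−1).
W_by = (195000×0.00262 − 4796×0.0453) / (0.3) = 978.8 J.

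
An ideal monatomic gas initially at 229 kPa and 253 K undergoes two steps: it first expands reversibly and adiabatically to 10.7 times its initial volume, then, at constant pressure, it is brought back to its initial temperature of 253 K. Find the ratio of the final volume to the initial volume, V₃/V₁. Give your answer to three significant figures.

For a monatomic ideal gas γ = 5/3.
Adiabatic step: V₂/V₁ = 10.7; T₂ = T₁·(1/10.7)^(2/3) = 52.1 K.
Isobaric step: V₃/V₂ = T₃/T₂ = 253/52.1.
V₃/V₁ = (V₂/V₁)(V₃/V₂) = 10.7 × (253/52.1) = 51.96.

V₃/V₁ ≈ 52.0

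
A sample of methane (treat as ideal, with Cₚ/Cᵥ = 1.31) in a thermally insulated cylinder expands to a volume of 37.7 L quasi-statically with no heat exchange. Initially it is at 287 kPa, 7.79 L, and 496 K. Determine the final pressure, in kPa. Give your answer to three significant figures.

Adiabatic: P₁V₁^γ = P₂V₂^γ ⇒ P₂ = P₁ (V₁/V₂)^γ.
P₂ = 287 × (7.79/37.7)^(1.31) = 36.37 kPa.

P₂ ≈ 36.4 kPa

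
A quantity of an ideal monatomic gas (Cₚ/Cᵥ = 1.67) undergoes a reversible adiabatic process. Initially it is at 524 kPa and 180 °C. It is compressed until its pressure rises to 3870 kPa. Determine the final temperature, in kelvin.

T₂ ≈ 1010 K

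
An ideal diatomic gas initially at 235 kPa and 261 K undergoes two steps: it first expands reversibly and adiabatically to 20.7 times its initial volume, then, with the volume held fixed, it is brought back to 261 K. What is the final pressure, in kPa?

For a diatomic ideal gas γ = 7/5.
Adiabatic step (PV^γ = const): P₂ = 235×(1/20.7)^(7/5) = 3.378 kPa; T₂ = 261×(1/20.7)^(2/5) = 77.67 K.
Isochoric: P₃ = P₂(T₃/T₂) = 3.378 × (261/77.67) = 11.35 kPa.

P₃ ≈ 11.4 kPa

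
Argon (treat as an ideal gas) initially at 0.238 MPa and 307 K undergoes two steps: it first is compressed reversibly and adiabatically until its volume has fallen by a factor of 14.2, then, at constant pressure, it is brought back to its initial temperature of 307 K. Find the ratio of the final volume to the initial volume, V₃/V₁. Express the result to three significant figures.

For a monatomic ideal gas γ = 5/3.
Adiabatic step: V₂/V₁ = 0.07042; T₂ = T₁·14.2^(2/3) = 1800 K.
Isobaric step: V₃/V₂ = T₃/T₂ = 307/1800.
V₃/V₁ = (V₂/V₁)(V₃/V₂) = 0.07042 × (307/1800) = 0.01201.

V₃/V₁ ≈ 0.0120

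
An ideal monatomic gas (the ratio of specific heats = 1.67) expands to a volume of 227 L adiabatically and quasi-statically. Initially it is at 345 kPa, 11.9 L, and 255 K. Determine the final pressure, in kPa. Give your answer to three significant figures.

P₂ ≈ 2.51 kPa

Since PV^γ is constant along a reversible adiabat, P₂ = P₁ (V₁/V₂)^γ.
P₂ = 345 × (11.9/227)^(1.67) = 2.509 kPa.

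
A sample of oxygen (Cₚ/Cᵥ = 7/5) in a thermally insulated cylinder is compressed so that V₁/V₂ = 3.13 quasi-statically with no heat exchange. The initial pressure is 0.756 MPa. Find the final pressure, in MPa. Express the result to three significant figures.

Since PV^γ is constant along a reversible adiabat, P₂ = P₁ (V₁/V₂)^γ.
P₂ = 0.756 × 3.13^(7/5) = 3.735 MPa.

P₂ ≈ 3.73 MPa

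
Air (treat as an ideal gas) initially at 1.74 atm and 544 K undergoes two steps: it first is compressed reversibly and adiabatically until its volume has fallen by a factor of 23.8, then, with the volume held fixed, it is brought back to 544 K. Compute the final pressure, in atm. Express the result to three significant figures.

P₃ ≈ 41.4 atm

For a diatomic ideal gas γ = 7/5.
Adiabatic step (PV^γ = const): P₂ = 1.74×23.8^(7/5) = 147.1 atm; T₂ = 544×23.8^(2/5) = 1933 K.
Isochoric: P₃ = P₂(T₃/T₂) = 147.1 × (544/1933) = 41.41 atm.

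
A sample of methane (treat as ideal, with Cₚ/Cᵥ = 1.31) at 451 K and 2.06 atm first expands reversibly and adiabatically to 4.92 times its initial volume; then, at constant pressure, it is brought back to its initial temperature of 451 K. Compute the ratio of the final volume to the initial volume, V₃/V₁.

V₃/V₁ ≈ 8.06

Adiabatic step: V₂/V₁ = 4.92; T₂ = T₁·(1/4.92)^(0.31) = 275.2 K.
Isobaric step: V₃/V₂ = T₃/T₂ = 451/275.2.
V₃/V₁ = (V₂/V₁)(V₃/V₂) = 4.92 × (451/275.2) = 8.063.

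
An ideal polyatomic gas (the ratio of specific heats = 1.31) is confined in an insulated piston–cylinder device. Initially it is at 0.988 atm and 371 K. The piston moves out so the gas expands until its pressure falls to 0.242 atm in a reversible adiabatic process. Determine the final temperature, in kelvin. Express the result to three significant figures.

T₂ ≈ 266 K

Along an adiabat T P^((1−γ)/γ) is constant, so T₂ = T₁ (P₂/P₁)^((γ−1)/γ).
T₂ = 371 × (0.242/0.988)^(0.237) = 265.9 K.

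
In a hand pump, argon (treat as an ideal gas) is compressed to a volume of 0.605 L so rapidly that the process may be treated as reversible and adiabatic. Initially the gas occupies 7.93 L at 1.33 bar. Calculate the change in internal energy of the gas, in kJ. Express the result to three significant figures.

ΔU ≈ 7.21 kJ

γ = 5/3 for a monatomic ideal gas.
P₂ = P₁(V₁/V₂)^γ = 1.33×(7.93/0.605)^(5/3) = 96.91 bar.
For a reversible adiabat, W_by_gas = (P₁V₁ − P₂V₂)/(γ−1).
W_by = (133000×0.00793 − 9.691×10^6×0.000605) / (2/3) = -7213 J.
Q = 0 ⇒ ΔU = −W_by = 7213 J.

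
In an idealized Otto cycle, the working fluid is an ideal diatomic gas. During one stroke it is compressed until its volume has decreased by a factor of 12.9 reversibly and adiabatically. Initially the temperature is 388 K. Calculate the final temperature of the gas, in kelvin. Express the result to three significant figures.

T₂ ≈ 1080 K

For a reversible adiabat TV^(γ−1) is constant, so T₂ = T₁ (V₁/V₂)^(γ−1).
For a diatomic ideal gas γ = 7/5, so γ−1 = 2/5.
T₂ = 388 × 12.9^(2/5) = 1079 K.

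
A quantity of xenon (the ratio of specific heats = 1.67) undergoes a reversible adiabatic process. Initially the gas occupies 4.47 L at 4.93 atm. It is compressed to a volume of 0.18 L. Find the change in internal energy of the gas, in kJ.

ΔU ≈ 25.3 kJ

P₂ = P₁(V₁/V₂)^γ = 4.93×(4.47/0.18)^(1.67) = 1053 atm.
For a reversible adiabat, W_by_gas = (P₁V₁ − P₂V₂)/(γ−1).
W_by = (499500×0.00447 − 1.067×10^8×0.00018) / (0.67) = -25340 J.
Q = 0 ⇒ ΔU = −W_by = 25340 J.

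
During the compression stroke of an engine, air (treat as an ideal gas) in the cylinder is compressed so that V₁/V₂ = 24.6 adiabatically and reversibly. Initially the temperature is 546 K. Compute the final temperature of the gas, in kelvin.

Adiabatic: T₁V₁^(γ−1) = T₂V₂^(γ−1) ⇒ T₂ = T₁ (V₁/V₂)^(γ−1).
For a diatomic ideal gas γ = 7/5, so γ−1 = 2/5.
T₂ = 546 × 24.6^(2/5) = 1966 K.

T₂ ≈ 1970 K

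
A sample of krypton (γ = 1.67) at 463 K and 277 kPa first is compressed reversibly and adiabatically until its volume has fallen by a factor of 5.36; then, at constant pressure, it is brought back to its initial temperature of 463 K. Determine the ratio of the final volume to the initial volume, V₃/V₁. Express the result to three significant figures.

Adiabatic step: V₂/V₁ = 0.1866; T₂ = T₁·5.36^(0.67) = 1426 K.
Isobaric step: V₃/V₂ = T₃/T₂ = 463/1426.
V₃/V₁ = (V₂/V₁)(V₃/V₂) = 0.1866 × (463/1426) = 0.06058.

V₃/V₁ ≈ 0.0606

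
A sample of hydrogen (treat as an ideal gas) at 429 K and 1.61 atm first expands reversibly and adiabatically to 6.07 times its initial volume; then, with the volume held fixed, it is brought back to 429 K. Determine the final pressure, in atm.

P₃ ≈ 0.265 atm

For a diatomic ideal gas γ = 7/5.
Adiabatic step (PV^γ = const): P₂ = 1.61×(1/6.07)^(7/5) = 0.1289 atm; T₂ = 429×(1/6.07)^(2/5) = 208.5 K.
Isochoric: P₃ = P₂(T₃/T₂) = 0.1289 × (429/208.5) = 0.2652 atm.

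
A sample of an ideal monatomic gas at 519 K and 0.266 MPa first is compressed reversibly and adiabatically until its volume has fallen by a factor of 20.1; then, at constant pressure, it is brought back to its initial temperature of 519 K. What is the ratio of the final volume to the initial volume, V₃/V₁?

V₃/V₁ ≈ 0.00673

For a monatomic ideal gas γ = 5/3.
Adiabatic step: V₂/V₁ = 0.04975; T₂ = T₁·20.1^(2/3) = 3837 K.
Isobaric step: V₃/V₂ = T₃/T₂ = 519/3837.
V₃/V₁ = (V₂/V₁)(V₃/V₂) = 0.04975 × (519/3837) = 0.00673.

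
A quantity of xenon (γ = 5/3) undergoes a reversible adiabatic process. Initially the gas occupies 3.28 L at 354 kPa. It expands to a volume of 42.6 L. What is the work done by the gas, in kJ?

P₂ = P₁(V₁/V₂)^γ = 354×(3.28/42.6)^(5/3) = 4.933 kPa.
For a reversible adiabat, W_by_gas = (P₁V₁ − P₂V₂)/(γ−1).
W_by = (354000×0.00328 − 4933×0.0426) / (2/3) = 1426 J.

W ≈ 1.43 kJ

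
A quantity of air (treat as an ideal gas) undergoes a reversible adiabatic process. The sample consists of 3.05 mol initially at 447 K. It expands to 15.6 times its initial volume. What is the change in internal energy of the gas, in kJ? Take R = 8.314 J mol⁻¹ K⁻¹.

For a reversible adiabat TV^(γ−1) is constant, so T₂ = T₁ (V₁/V₂)^(γ−1).
γ = 7/5 for a diatomic ideal gas, so γ−1 = 2/5.
T₂ = 447 × (1/15.6)^(2/5) = 149 K.
Q = 0, so ΔU = W_on_gas = nCᵥΔT with Cᵥ = R/(γ−1) = 20.79 J/(mol·K).
ΔU = 3.05 × 20.79 × (149 − 447) = -18890 J.

ΔU ≈ -18.9 kJ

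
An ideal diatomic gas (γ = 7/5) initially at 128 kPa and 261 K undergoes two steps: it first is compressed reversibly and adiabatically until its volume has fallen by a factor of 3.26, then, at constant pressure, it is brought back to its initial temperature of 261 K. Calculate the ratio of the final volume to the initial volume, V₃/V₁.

Adiabatic step: V₂/V₁ = 0.3067; T₂ = T₁·3.26^(2/5) = 418.7 K.
Isobaric step: V₃/V₂ = T₃/T₂ = 261/418.7.
V₃/V₁ = (V₂/V₁)(V₃/V₂) = 0.3067 × (261/418.7) = 0.1912.

V₃/V₁ ≈ 0.191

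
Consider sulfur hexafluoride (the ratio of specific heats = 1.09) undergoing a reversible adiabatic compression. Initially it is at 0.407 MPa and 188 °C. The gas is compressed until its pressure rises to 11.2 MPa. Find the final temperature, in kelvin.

T₂ ≈ 606 K

Along an adiabat T P^((1−γ)/γ) is constant, so T₂ = T₁ (P₂/P₁)^((γ−1)/γ).
T₁ = 188 °C = 461.1 K.
T₂ = 461.1 × (11.2/0.407)^(0.0826) = 606.3 K.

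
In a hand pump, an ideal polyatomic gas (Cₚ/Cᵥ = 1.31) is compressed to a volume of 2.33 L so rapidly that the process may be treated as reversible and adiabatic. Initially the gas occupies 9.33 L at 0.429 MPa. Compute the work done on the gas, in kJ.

P₂ = P₁(V₁/V₂)^γ = 0.429×(9.33/2.33)^(1.31) = 2.641 MPa.
For a reversible adiabat, W_by_gas = (P₁V₁ − P₂V₂)/(γ−1).
W_by = (429000×0.00933 − 2.641×10^6×0.00233) / (0.31) = -6938 J.
W_on_gas = −W_by = 6938 J.

W ≈ 6.94 kJ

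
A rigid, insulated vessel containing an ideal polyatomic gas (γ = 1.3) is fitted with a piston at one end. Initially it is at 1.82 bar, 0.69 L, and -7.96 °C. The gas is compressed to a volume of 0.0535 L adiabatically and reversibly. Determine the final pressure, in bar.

Adiabatic: P₁V₁^γ = P₂V₂^γ ⇒ P₂ = P₁ (V₁/V₂)^γ.
P₂ = 1.82 × (0.69/0.0535)^(1.3) = 50.55 bar.

P₂ ≈ 50.5 bar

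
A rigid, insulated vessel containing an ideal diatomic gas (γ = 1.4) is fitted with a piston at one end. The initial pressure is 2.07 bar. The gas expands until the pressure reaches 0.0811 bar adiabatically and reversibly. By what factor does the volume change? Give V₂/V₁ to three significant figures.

V₂/V₁ ≈ 10.1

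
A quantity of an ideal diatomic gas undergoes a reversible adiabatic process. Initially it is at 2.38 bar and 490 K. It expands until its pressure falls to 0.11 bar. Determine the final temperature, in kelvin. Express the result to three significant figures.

Along an adiabat T P^((1−γ)/γ) is constant, so T₂ = T₁ (P₂/P₁)^((γ−1)/γ).
For a diatomic ideal gas γ = 7/5, so (γ−1)/γ = 2/7.
T₂ = 490 × (0.11/2.38)^(2/7) = 203.6 K.

T₂ ≈ 204 K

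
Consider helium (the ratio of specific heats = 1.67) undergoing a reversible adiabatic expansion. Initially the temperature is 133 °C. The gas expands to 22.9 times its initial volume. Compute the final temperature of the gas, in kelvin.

T₂ ≈ 49.8 K

For a reversible adiabat TV^(γ−1) is constant, so T₂ = T₁ (V₁/V₂)^(γ−1).
T₁ = 133 °C = 406.1 K.
T₂ = 406.1 × (1/22.9)^(0.67) = 49.84 K.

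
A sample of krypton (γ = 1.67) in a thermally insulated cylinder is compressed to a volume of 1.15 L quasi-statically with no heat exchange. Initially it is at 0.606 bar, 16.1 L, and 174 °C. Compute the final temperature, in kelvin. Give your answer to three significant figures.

T₂ ≈ 2620 K

For a reversible adiabat TV^(γ−1) is constant, so T₂ = T₁ (V₁/V₂)^(γ−1).
T₁ = 174 °C = 447.1 K.
T₂ = 447.1 × (16.1/1.15)^(0.67) = 2620 K.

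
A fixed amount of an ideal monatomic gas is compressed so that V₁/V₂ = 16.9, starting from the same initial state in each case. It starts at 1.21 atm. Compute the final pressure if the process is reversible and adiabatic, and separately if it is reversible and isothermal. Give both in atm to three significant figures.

For a monatomic ideal gas γ = 5/3.
Isothermal: P₂ = P₁(V₁/V₂) = 1.21×16.9 = 20.45 atm.
Adiabatic: P₂ = P₁(V₁/V₂)^γ = 1.21×16.9^(5/3) = 134.7 atm.

adiabatic: 135 atm; isothermal: 20.4 atm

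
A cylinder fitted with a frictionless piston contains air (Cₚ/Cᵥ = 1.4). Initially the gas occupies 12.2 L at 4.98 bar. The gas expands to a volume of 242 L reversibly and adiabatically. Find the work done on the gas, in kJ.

P₂ = P₁(V₁/V₂)^γ = 4.98×(12.2/242)^(1.4) = 0.076 bar.
For a reversible adiabat, W_by_gas = (P₁V₁ − P₂V₂)/(γ−1).
W_by = (498000×0.0122 − 7600×0.242) / (0.4) = 10590 J.
W_on_gas = −W_by = -10590 J.

W ≈ -10.6 kJ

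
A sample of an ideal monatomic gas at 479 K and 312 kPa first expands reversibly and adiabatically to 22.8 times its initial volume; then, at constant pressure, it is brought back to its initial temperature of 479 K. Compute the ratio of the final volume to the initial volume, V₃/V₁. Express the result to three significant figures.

V₃/V₁ ≈ 183

For a monatomic ideal gas γ = 5/3.
Adiabatic step: V₂/V₁ = 22.8; T₂ = T₁·(1/22.8)^(2/3) = 59.57 K.
Isobaric step: V₃/V₂ = T₃/T₂ = 479/59.57.
V₃/V₁ = (V₂/V₁)(V₃/V₂) = 22.8 × (479/59.57) = 183.3.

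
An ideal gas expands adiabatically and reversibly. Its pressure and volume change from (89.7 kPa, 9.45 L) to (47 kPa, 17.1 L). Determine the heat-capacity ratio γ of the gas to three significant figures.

PV^γ = const ⇒ γ = ln(P₂/P₁) / ln(V₁/V₂).
γ = ln(47/89.7) / ln(9.45/17.1) = 1.09.

γ ≈ 1.09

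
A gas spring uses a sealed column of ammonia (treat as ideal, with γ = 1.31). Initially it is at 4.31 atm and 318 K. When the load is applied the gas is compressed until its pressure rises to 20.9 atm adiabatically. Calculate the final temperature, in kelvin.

T₂ ≈ 462 K

Adiabatic: T₂/T₁ = (P₂/P₁)^((γ−1)/γ).
T₂ = 318 × (20.9/4.31)^(0.237) = 462 K.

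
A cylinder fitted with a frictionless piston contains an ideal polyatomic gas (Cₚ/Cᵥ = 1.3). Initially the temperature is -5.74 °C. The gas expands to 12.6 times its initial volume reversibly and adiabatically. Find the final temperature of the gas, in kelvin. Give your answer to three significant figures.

Adiabatic: T₁V₁^(γ−1) = T₂V₂^(γ−1) ⇒ T₂ = T₁ (V₁/V₂)^(γ−1).
T₁ = -5.74 °C = 267.4 K.
T₂ = 267.4 × (1/12.6)^(0.3) = 125 K.

T₂ ≈ 125 K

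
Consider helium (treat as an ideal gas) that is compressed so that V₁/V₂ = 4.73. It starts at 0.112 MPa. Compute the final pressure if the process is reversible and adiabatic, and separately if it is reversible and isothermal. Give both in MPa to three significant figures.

For a monatomic ideal gas γ = 5/3.
Isothermal: P₂ = P₁(V₁/V₂) = 0.112×4.73 = 0.5298 MPa.
Adiabatic: P₂ = P₁(V₁/V₂)^γ = 0.112×4.73^(5/3) = 1.493 MPa.

adiabatic: 1.49 MPa; isothermal: 0.530 MPa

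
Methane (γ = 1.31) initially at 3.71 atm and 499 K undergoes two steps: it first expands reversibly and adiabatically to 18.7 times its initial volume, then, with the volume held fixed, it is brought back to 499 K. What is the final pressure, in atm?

P₃ ≈ 0.198 atm

Adiabatic step (PV^γ = const): P₂ = 3.71×(1/18.7)^(1.31) = 0.08003 atm; T₂ = 499×(1/18.7)^(0.31) = 201.3 K.
Isochoric: P₃ = P₂(T₃/T₂) = 0.08003 × (499/201.3) = 0.1984 atm.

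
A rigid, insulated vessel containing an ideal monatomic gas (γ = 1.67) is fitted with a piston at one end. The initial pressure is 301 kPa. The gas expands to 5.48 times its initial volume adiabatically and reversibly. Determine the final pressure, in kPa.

P₂ ≈ 17.6 kPa

Since PV^γ is constant along a reversible adiabat, P₂ = P₁ (V₁/V₂)^γ.
P₂ = 301 × (1/5.48)^(1.67) = 17.57 kPa.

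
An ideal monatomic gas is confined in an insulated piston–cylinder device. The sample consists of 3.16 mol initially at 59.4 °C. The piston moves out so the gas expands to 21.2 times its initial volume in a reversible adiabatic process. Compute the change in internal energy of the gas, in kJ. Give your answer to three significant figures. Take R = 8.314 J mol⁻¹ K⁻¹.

For a reversible adiabat TV^(γ−1) is constant, so T₂ = T₁ (V₁/V₂)^(γ−1).
γ = 5/3 for a monatomic ideal gas, so γ−1 = 2/3.
T₁ = 59.4 °C = 332.5 K.
T₂ = 332.5 × (1/21.2)^(2/3) = 43.41 K.
Q = 0, so ΔU = W_on_gas = nCᵥΔT with Cᵥ = R/(γ−1) = 12.47 J/(mol·K).
ΔU = 3.16 × 12.47 × (43.41 − 332.5) = -11390 J.

ΔU ≈ -11.4 kJ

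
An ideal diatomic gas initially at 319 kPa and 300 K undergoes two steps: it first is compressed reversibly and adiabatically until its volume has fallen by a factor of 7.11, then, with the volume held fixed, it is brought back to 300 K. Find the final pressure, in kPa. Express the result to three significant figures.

For a diatomic ideal gas γ = 7/5.
Adiabatic step (PV^γ = const): P₂ = 319×7.11^(7/5) = 4971 kPa; T₂ = 300×7.11^(2/5) = 657.5 K.
Isochoric: P₃ = P₂(T₃/T₂) = 4971 × (300/657.5) = 2268 kPa.

P₃ ≈ 2270 kPa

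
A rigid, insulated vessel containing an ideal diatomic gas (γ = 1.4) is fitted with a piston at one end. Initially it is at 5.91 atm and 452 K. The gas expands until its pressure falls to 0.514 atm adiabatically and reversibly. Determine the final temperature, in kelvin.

T₂ ≈ 225 K

Adiabatic: T₂/T₁ = (P₂/P₁)^((γ−1)/γ).
T₂ = 452 × (0.514/5.91)^(0.286) = 225 K.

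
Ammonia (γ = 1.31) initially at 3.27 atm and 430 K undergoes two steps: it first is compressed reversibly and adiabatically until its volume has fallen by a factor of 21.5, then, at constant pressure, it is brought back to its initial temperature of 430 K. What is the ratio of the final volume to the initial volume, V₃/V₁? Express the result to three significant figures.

Adiabatic step: V₂/V₁ = 0.04651; T₂ = T₁·21.5^(0.31) = 1113 K.
Isobaric step: V₃/V₂ = T₃/T₂ = 430/1113.
V₃/V₁ = (V₂/V₁)(V₃/V₂) = 0.04651 × (430/1113) = 0.01797.

V₃/V₁ ≈ 0.0180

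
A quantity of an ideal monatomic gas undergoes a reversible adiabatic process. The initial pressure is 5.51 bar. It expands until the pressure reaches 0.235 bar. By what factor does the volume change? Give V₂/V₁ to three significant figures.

V₂/V₁ ≈ 6.64

From PV^γ = const, V₂/V₁ = (P₁/P₂)^(1/γ).
For a monatomic ideal gas γ = 5/3.
V₂/V₁ = (5.51/0.235)^(3/5) = 6.638.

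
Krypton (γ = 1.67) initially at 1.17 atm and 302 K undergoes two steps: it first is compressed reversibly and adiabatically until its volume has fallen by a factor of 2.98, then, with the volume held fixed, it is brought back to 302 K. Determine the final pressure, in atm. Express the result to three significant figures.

P₃ ≈ 3.49 atm

Adiabatic step (PV^γ = const): P₂ = 1.17×2.98^(1.67) = 7.246 atm; T₂ = 302×2.98^(0.67) = 627.7 K.
Isochoric: P₃ = P₂(T₃/T₂) = 7.246 × (302/627.7) = 3.487 atm.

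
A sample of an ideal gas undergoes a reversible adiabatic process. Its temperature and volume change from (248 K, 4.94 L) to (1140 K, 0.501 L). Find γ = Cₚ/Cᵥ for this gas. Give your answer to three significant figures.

γ ≈ 1.67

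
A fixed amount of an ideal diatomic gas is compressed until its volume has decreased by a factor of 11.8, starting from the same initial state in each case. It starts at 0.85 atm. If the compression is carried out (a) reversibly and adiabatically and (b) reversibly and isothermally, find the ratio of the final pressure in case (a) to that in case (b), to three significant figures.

P_adiabatic / P_isothermal ≈ 2.68

For a diatomic ideal gas γ = 7/5.
Isothermal: P_b = P₁(V₁/V₂) = 0.85×11.8.
Adiabatic: P_a = P₁(V₁/V₂)^γ = 0.85×11.8^(7/5).
P_a/P_b = (V₁/V₂)^(γ−1) = 11.8^(2/5) = 2.684.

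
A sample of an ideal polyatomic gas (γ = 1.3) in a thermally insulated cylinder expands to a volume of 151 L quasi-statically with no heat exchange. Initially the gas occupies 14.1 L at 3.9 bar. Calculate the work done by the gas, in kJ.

W ≈ 9.33 kJ

P₂ = P₁(V₁/V₂)^γ = 3.9×(14.1/151)^(1.3) = 0.1788 bar.
For a reversible adiabat, W_by_gas = (P₁V₁ − P₂V₂)/(γ−1).
W_by = (390000×0.0141 − 17880×0.151) / (0.3) = 9330 J.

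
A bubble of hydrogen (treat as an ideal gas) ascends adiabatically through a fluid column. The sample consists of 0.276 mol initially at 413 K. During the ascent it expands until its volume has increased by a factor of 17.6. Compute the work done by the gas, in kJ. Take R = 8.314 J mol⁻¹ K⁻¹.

For a reversible adiabat TV^(γ−1) is constant, so T₂ = T₁ (V₁/V₂)^(γ−1).
γ = 7/5 for a diatomic ideal gas, so γ−1 = 2/5.
T₂ = 413 × (1/17.6)^(2/5) = 131.1 K.
Q = 0, so ΔU = W_on_gas = nCᵥΔT with Cᵥ = R/(γ−1) = 20.79 J/(mol·K).
ΔU = 0.276 × 20.79 × (131.1 − 413) = -1617 J.
Work done by the gas = −ΔU = 1617 J.

W ≈ 1.62 kJ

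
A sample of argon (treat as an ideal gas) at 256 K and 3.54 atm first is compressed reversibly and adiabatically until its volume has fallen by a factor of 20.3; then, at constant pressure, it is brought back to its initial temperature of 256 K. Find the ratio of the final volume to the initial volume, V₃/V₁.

For a monatomic ideal gas γ = 5/3.
Adiabatic step: V₂/V₁ = 0.04926; T₂ = T₁·20.3^(2/3) = 1905 K.
Isobaric step: V₃/V₂ = T₃/T₂ = 256/1905.
V₃/V₁ = (V₂/V₁)(V₃/V₂) = 0.04926 × (256/1905) = 0.00662.

V₃/V₁ ≈ 0.00662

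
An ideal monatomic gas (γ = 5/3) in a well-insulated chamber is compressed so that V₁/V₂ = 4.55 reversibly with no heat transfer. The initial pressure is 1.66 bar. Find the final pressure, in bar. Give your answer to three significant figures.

P₂ ≈ 20.7 bar

Adiabatic: P₁V₁^γ = P₂V₂^γ ⇒ P₂ = P₁ (V₁/V₂)^γ.
P₂ = 1.66 × 4.55^(5/3) = 20.74 bar.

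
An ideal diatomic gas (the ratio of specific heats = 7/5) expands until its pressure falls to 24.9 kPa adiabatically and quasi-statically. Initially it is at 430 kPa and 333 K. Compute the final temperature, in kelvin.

Adiabatic: T₂/T₁ = (P₂/P₁)^((γ−1)/γ).
T₂ = 333 × (24.9/430)^(2/7) = 147.5 K.

T₂ ≈ 148 K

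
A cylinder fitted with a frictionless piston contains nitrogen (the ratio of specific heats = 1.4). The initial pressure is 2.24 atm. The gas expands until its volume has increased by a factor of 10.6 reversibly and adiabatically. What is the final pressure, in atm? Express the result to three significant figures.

Since PV^γ is constant along a reversible adiabat, P₂ = P₁ (V₁/V₂)^γ.
P₂ = 2.24 × (1/10.6)^(1.4) = 0.08219 atm.

P₂ ≈ 0.0822 atm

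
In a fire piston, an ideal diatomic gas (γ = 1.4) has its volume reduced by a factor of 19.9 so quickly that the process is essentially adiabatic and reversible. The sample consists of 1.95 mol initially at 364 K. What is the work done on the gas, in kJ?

Adiabatic: T₁V₁^(γ−1) = T₂V₂^(γ−1) ⇒ T₂ = T₁ (V₁/V₂)^(γ−1).
T₂ = 364 × 19.9^(0.4) = 1204 K.
Q = 0, so ΔU = W_on_gas = nCᵥΔT with Cᵥ = R/(γ−1) = 20.79 J/(mol·K).
ΔU = 1.95 × 20.79 × (1204 − 364) = 34050 J.

W ≈ 34.0 kJ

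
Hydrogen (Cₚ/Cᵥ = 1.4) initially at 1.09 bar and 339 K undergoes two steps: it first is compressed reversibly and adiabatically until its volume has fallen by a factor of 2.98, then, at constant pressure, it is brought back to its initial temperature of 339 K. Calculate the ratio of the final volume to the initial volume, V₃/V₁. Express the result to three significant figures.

Adiabatic step: V₂/V₁ = 0.3356; T₂ = T₁·2.98^(0.4) = 524.7 K.
Isobaric step: V₃/V₂ = T₃/T₂ = 339/524.7.
V₃/V₁ = (V₂/V₁)(V₃/V₂) = 0.3356 × (339/524.7) = 0.2168.

V₃/V₁ ≈ 0.217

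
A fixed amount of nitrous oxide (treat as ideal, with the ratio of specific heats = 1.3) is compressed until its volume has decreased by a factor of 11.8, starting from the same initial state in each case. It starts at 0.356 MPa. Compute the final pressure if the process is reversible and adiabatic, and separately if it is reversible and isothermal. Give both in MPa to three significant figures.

Isothermal: P₂ = P₁(V₁/V₂) = 0.356×11.8 = 4.201 MPa.
Adiabatic: P₂ = P₁(V₁/V₂)^γ = 0.356×11.8^(1.3) = 8.808 MPa.

adiabatic: 8.81 MPa; isothermal: 4.20 MPa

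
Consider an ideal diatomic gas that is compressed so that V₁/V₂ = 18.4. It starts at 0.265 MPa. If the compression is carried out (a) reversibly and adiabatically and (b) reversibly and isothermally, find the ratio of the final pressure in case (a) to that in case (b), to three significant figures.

For a diatomic ideal gas γ = 7/5.
Isothermal: P_b = P₁(V₁/V₂) = 0.265×18.4.
Adiabatic: P_a = P₁(V₁/V₂)^γ = 0.265×18.4^(7/5).
P_a/P_b = (V₁/V₂)^(γ−1) = 18.4^(2/5) = 3.206.

P_adiabatic / P_isothermal ≈ 3.21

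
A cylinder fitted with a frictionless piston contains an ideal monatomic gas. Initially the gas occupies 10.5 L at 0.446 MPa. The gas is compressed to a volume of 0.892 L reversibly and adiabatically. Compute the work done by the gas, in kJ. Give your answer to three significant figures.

γ = 5/3 for a monatomic ideal gas.
P₂ = P₁(V₁/V₂)^γ = 0.446×(10.5/0.892)^(5/3) = 27.17 MPa.
For a reversible adiabat, W_by_gas = (P₁V₁ − P₂V₂)/(γ−1).
W_by = (446000×0.0105 − 2.717×10^7×0.000892) / (2/3) = -29320 J.

W ≈ -29.3 kJ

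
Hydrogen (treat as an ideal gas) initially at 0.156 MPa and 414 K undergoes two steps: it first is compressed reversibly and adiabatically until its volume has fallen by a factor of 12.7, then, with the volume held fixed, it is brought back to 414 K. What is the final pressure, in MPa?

P₃ ≈ 1.98 MPa

For a diatomic ideal gas γ = 7/5.
Adiabatic step (PV^γ = const): P₂ = 0.156×12.7^(7/5) = 5.476 MPa; T₂ = 414×12.7^(2/5) = 1144 K.
Isochoric: P₃ = P₂(T₃/T₂) = 5.476 × (414/1144) = 1.981 MPa.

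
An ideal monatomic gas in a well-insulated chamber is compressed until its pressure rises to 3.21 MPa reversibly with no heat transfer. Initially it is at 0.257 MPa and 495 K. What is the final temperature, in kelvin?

Adiabatic: T₂/T₁ = (P₂/P₁)^((γ−1)/γ).
For a monatomic ideal gas γ = 5/3, so (γ−1)/γ = 2/5.
T₂ = 495 × (3.21/0.257)^(2/5) = 1359 K.

T₂ ≈ 1360 K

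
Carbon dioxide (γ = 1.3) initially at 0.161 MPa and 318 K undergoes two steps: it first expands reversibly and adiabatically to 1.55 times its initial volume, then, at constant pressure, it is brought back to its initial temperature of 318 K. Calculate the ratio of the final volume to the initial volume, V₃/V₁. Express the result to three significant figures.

Adiabatic step: V₂/V₁ = 1.55; T₂ = T₁·(1/1.55)^(0.3) = 278.8 K.
Isobaric step: V₃/V₂ = T₃/T₂ = 318/278.8.
V₃/V₁ = (V₂/V₁)(V₃/V₂) = 1.55 × (318/278.8) = 1.768.

V₃/V₁ ≈ 1.77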